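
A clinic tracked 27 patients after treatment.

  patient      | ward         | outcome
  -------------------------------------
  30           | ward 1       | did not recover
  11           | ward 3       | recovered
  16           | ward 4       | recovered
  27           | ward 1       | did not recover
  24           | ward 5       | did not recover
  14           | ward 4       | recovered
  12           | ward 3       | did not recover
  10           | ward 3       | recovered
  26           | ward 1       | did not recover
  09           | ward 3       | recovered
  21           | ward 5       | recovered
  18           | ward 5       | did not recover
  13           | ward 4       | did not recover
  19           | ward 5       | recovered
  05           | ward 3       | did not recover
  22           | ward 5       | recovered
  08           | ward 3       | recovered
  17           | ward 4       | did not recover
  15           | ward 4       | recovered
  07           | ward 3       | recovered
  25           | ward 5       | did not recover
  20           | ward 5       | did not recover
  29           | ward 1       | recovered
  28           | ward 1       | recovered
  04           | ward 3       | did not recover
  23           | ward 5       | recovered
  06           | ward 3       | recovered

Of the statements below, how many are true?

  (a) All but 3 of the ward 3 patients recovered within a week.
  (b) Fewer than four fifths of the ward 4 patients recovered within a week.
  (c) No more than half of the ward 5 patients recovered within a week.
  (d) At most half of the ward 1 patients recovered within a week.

(a) ward 3: |A| = 9, |A ∩ B| = 6; needs |A ∖ B| = 3 — true.
(b) ward 4: |A| = 5, |A ∩ B| = 3; needs |A ∩ B| / |A| < 4/5 — true.
(c) ward 5: |A| = 8, |A ∩ B| = 4; needs |A ∩ B| ≤ |A ∖ B| — true.
(d) ward 1: |A| = 5, |A ∩ B| = 2; needs |A ∩ B| ≤ |A ∖ B| — true.

4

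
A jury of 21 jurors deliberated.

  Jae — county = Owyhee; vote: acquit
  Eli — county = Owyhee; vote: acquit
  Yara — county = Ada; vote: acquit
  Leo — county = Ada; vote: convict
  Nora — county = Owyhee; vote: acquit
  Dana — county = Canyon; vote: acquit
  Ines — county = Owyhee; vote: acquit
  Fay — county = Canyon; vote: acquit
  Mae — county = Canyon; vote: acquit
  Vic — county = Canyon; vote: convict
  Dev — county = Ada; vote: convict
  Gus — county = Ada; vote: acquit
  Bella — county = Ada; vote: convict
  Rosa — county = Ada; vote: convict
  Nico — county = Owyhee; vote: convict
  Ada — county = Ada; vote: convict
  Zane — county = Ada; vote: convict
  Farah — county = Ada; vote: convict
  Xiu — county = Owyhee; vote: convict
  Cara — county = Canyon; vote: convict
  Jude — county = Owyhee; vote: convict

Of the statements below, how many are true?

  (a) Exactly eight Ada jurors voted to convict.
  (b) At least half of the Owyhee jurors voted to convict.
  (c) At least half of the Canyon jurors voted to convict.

0

(a) Ada: |A| = 9, |A ∩ B| = 7; needs |A ∩ B| = 8 — false.
(b) Owyhee: |A| = 7, |A ∩ B| = 3; needs |A ∩ B| ≥ |A ∖ B| — false.
(c) Canyon: |A| = 5, |A ∩ B| = 2; needs |A ∩ B| ≥ |A ∖ B| — false.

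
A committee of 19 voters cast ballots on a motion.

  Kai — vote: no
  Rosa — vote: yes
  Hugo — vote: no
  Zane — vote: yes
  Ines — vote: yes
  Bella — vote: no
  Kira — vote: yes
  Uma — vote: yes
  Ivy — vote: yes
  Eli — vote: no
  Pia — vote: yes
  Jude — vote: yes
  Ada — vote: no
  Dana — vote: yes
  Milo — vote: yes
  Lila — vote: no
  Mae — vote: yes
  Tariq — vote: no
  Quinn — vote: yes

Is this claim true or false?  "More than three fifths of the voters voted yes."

Truth condition: |A ∩ B| / |A| > 3/5.
|A| = 19, |A ∩ B| = 12, |A ∖ B| = 7.
|A ∩ B|/|A| = 12/19, so the statement is true.

True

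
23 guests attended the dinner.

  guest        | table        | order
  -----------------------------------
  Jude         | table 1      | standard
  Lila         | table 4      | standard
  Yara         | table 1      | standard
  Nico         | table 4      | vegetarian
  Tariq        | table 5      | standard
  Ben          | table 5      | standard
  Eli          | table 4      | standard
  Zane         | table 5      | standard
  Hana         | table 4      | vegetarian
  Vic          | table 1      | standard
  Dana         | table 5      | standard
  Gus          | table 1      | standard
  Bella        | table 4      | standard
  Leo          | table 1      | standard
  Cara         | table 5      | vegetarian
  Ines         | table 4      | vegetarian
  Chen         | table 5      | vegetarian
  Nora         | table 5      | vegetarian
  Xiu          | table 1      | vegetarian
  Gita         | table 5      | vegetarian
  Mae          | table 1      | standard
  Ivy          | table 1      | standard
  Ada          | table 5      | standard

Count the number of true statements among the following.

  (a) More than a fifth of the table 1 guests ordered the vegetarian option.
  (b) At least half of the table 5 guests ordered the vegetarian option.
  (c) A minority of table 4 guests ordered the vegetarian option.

(a) table 1: |A| = 8, |A ∩ B| = 1; needs |A ∩ B| / |A| > 1/5 — false.
(b) table 5: |A| = 9, |A ∩ B| = 4; needs |A ∩ B| ≥ |A ∖ B| — false.
(c) table 4: |A| = 6, |A ∩ B| = 3; needs |A ∩ B| < |A ∖ B| — false.

0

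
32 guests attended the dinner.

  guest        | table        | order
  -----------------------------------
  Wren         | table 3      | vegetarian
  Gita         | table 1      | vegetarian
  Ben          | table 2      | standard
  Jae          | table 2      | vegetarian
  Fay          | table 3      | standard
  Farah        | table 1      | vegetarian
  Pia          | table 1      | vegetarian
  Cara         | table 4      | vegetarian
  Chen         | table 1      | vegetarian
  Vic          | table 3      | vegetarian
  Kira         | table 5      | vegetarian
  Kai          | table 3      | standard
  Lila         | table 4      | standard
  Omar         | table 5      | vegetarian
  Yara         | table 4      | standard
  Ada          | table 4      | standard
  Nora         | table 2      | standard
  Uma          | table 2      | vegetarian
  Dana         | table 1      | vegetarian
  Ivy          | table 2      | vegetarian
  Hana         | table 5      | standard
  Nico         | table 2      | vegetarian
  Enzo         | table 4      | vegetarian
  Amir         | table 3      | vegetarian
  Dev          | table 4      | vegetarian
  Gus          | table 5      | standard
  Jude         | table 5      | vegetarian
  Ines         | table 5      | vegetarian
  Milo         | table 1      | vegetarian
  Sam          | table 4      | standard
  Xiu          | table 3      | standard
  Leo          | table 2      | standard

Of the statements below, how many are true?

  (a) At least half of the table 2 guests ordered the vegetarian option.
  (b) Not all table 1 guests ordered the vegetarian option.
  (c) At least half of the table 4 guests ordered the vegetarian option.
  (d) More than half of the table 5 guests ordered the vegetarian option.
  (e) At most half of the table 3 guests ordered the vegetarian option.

(a) table 2: |A| = 7, |A ∩ B| = 4; needs |A ∩ B| ≥ |A ∖ B| — true.
(b) table 1: |A| = 6, |A ∩ B| = 6; needs A ⊄ B (|A ∖ B| ≥ 1) — false.
(c) table 4: |A| = 7, |A ∩ B| = 3; needs |A ∩ B| ≥ |A ∖ B| — false.
(d) table 5: |A| = 6, |A ∩ B| = 4; needs |A ∩ B| > |A ∖ B| — true.
(e) table 3: |A| = 6, |A ∩ B| = 3; needs |A ∩ B| ≤ |A ∖ B| — true.

3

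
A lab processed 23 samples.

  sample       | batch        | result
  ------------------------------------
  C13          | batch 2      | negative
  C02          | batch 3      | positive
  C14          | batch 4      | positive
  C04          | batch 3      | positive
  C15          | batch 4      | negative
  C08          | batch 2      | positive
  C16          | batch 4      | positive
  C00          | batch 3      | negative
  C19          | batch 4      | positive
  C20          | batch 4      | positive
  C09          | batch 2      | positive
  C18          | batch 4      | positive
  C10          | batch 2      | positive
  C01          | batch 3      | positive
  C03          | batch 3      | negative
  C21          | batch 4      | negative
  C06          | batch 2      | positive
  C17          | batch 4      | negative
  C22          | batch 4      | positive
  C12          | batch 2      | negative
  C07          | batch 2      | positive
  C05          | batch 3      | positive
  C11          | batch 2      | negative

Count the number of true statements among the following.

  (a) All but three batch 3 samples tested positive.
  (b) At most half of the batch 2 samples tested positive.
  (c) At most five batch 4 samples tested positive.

(a) batch 3: |A| = 6, |A ∩ B| = 4; needs |A ∖ B| = 3 — false.
(b) batch 2: |A| = 8, |A ∩ B| = 5; needs |A ∩ B| ≤ |A ∖ B| — false.
(c) batch 4: |A| = 9, |A ∩ B| = 6; needs |A ∩ B| ≤ 5 — false.

0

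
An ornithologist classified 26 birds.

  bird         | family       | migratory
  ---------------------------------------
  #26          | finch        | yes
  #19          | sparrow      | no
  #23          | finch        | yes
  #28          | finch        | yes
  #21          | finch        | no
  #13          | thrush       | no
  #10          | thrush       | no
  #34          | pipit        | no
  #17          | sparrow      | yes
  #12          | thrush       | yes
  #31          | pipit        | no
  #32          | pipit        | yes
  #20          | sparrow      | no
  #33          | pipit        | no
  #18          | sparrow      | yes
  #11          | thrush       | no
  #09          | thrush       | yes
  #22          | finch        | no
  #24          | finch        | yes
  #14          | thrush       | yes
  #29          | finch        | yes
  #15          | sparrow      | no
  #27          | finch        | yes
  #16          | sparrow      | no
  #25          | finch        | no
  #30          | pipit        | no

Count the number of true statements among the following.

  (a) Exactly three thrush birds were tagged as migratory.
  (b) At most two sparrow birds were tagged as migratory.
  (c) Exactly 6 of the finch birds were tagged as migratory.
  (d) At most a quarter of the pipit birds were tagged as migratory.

(a) thrush: |A| = 6, |A ∩ B| = 3; needs |A ∩ B| = 3 — true.
(b) sparrow: |A| = 6, |A ∩ B| = 2; needs |A ∩ B| ≤ 2 — true.
(c) finch: |A| = 9, |A ∩ B| = 6; needs |A ∩ B| = 6 — true.
(d) pipit: |A| = 5, |A ∩ B| = 1; needs |A ∩ B| / |A| ≤ 1/4 — true.

4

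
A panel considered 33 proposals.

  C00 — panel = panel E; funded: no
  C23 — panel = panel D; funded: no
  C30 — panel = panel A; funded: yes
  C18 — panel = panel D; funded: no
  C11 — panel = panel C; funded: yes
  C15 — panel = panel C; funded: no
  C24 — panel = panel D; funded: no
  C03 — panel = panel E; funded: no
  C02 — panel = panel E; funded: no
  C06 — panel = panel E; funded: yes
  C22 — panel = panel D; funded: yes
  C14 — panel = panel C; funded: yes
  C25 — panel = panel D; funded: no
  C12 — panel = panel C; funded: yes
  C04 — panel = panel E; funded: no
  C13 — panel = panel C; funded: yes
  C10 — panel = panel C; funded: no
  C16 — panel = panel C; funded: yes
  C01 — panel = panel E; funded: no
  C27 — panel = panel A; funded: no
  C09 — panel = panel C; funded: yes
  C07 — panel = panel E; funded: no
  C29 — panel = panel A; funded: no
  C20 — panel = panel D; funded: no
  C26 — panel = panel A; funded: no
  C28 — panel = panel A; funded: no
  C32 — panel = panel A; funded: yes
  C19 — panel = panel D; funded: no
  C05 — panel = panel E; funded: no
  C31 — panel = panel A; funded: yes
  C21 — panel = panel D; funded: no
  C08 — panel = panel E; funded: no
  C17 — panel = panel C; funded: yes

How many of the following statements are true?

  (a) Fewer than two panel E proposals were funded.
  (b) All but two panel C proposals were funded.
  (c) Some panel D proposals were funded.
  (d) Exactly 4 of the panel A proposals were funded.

3

(a) panel E: |A| = 9, |A ∩ B| = 1; needs |A ∩ B| < 2 — true.
(b) panel C: |A| = 9, |A ∩ B| = 7; needs |A ∖ B| = 2 — true.
(c) panel D: |A| = 8, |A ∩ B| = 1; needs A ∩ B ≠ ∅ (|A ∩ B| ≥ 1) — true.
(d) panel A: |A| = 7, |A ∩ B| = 3; needs |A ∩ B| = 4 — false.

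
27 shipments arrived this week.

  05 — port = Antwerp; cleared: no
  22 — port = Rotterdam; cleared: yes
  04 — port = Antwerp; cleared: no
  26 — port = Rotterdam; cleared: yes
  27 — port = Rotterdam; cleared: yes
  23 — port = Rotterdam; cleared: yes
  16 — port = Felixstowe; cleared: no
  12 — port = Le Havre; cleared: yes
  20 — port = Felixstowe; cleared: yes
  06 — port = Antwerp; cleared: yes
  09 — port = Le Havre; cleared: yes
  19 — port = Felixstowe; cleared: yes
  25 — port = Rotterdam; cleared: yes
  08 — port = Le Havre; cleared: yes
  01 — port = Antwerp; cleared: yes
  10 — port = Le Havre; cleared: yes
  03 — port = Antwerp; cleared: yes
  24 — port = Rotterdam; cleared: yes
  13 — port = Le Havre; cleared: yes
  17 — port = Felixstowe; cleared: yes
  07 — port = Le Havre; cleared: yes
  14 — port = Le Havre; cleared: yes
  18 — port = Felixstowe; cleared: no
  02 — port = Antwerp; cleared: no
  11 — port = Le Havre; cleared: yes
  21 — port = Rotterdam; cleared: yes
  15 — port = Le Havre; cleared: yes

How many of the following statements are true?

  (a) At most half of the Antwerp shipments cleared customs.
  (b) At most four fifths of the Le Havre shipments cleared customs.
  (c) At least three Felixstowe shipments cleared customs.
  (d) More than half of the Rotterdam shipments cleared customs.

3

(a) Antwerp: |A| = 6, |A ∩ B| = 3; needs |A ∩ B| ≤ |A ∖ B| — true.
(b) Le Havre: |A| = 9, |A ∩ B| = 9; needs |A ∩ B| / |A| ≤ 4/5 — false.
(c) Felixstowe: |A| = 5, |A ∩ B| = 3; needs |A ∩ B| ≥ 3 — true.
(d) Rotterdam: |A| = 7, |A ∩ B| = 7; needs |A ∩ B| > |A ∖ B| — true.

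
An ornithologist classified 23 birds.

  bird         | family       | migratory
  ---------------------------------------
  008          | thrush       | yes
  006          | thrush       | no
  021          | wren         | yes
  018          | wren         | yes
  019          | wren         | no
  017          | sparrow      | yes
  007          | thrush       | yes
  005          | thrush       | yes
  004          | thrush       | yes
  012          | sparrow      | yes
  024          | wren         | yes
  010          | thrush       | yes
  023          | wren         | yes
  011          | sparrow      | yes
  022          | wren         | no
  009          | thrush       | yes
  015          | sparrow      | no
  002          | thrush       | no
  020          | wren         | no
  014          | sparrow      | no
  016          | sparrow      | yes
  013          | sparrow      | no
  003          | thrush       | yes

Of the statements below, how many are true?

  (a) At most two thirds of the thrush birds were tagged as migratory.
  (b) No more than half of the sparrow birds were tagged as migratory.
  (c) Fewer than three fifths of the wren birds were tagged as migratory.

(a) thrush: |A| = 9, |A ∩ B| = 7; needs |A ∩ B| / |A| ≤ 2/3 — false.
(b) sparrow: |A| = 7, |A ∩ B| = 4; needs |A ∩ B| ≤ |A ∖ B| — false.
(c) wren: |A| = 7, |A ∩ B| = 4; needs |A ∩ B| / |A| < 3/5 — true.

1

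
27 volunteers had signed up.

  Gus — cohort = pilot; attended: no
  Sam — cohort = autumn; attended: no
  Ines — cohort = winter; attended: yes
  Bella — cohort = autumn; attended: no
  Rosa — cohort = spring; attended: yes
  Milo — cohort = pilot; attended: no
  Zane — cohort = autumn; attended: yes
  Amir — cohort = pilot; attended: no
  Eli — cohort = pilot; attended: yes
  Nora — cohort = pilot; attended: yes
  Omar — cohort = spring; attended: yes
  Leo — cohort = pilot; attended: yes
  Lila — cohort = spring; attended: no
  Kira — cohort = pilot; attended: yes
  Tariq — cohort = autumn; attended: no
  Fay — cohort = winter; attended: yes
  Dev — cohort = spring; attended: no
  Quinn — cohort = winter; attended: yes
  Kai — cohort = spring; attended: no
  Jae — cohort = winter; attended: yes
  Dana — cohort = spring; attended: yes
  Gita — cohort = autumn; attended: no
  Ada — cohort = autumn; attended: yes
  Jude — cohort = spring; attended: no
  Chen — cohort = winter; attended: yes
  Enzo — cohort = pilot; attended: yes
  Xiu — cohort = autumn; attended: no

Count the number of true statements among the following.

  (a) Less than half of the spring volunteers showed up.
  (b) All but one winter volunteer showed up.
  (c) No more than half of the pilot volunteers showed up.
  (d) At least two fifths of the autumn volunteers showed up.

1

(a) spring: |A| = 7, |A ∩ B| = 3; needs |A ∩ B| < |A ∖ B| — true.
(b) winter: |A| = 5, |A ∩ B| = 5; needs |A ∖ B| = 1 — false.
(c) pilot: |A| = 8, |A ∩ B| = 5; needs |A ∩ B| ≤ |A ∖ B| — false.
(d) autumn: |A| = 7, |A ∩ B| = 2; needs |A ∩ B| / |A| ≥ 2/5 — false.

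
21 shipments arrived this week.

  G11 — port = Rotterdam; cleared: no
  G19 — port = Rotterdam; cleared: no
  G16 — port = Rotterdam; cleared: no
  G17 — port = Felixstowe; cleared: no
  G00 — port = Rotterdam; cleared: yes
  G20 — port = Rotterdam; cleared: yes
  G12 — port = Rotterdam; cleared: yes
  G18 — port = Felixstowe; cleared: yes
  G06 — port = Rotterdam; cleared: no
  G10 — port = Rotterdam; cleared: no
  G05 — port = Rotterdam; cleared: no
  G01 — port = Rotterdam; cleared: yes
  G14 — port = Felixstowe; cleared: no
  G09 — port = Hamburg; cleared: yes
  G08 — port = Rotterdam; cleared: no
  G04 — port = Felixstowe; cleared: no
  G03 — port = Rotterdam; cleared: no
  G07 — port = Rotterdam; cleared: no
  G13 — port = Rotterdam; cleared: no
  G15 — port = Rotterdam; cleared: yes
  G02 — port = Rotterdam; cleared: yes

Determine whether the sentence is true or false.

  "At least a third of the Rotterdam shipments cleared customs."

'At least a third of the Rotterdam shipments cleared customs' holds iff |A ∩ B| / |A| ≥ 1/3.
|A| = 16, |A ∩ B| = 6, |A ∖ B| = 10.
|A ∩ B|/|A| = 6/16, so the statement is true.

True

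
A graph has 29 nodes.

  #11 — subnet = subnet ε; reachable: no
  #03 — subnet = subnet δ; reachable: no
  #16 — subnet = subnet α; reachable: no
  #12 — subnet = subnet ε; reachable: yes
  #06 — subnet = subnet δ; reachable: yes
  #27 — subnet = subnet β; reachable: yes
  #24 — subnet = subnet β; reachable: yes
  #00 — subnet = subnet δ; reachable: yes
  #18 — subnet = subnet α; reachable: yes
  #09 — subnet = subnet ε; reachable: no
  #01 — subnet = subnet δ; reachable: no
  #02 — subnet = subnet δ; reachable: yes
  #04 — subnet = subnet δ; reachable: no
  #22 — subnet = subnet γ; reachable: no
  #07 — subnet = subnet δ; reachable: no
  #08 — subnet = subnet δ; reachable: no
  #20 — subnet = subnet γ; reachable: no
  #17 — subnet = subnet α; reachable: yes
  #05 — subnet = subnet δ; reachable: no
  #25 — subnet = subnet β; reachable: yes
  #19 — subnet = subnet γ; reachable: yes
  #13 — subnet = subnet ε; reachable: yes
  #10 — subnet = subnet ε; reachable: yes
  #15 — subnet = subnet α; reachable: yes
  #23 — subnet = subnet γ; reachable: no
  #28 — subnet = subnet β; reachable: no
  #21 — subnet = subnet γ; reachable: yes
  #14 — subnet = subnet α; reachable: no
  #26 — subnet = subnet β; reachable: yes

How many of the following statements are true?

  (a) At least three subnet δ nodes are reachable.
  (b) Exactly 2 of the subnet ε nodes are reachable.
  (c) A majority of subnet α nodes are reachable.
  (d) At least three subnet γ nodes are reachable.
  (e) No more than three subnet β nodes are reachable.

2

(a) subnet δ: |A| = 9, |A ∩ B| = 3; needs |A ∩ B| ≥ 3 — true.
(b) subnet ε: |A| = 5, |A ∩ B| = 3; needs |A ∩ B| = 2 — false.
(c) subnet α: |A| = 5, |A ∩ B| = 3; needs |A ∩ B| > |A ∖ B| — true.
(d) subnet γ: |A| = 5, |A ∩ B| = 2; needs |A ∩ B| ≥ 3 — false.
(e) subnet β: |A| = 5, |A ∩ B| = 4; needs |A ∩ B| ≤ 3 — false.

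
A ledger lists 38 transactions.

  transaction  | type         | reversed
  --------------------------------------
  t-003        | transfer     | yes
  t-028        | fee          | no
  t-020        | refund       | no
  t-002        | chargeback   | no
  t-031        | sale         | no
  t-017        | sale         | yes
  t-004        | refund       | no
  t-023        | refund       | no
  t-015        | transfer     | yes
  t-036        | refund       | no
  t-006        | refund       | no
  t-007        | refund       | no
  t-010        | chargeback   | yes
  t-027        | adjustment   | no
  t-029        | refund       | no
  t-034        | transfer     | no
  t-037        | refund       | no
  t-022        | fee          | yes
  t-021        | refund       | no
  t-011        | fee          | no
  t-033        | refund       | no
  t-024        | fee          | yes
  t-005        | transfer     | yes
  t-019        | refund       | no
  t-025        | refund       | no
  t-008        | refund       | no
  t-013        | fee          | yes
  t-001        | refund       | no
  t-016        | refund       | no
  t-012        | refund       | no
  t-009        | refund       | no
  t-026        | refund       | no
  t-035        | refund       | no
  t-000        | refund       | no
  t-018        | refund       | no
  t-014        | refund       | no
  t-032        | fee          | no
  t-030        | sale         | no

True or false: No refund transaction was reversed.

True

'No refund transaction was reversed' holds iff A ∩ B = ∅ (|A ∩ B| = 0).
|A| = 22, |A ∩ B| = 0, |A ∖ B| = 22.
So the statement is true.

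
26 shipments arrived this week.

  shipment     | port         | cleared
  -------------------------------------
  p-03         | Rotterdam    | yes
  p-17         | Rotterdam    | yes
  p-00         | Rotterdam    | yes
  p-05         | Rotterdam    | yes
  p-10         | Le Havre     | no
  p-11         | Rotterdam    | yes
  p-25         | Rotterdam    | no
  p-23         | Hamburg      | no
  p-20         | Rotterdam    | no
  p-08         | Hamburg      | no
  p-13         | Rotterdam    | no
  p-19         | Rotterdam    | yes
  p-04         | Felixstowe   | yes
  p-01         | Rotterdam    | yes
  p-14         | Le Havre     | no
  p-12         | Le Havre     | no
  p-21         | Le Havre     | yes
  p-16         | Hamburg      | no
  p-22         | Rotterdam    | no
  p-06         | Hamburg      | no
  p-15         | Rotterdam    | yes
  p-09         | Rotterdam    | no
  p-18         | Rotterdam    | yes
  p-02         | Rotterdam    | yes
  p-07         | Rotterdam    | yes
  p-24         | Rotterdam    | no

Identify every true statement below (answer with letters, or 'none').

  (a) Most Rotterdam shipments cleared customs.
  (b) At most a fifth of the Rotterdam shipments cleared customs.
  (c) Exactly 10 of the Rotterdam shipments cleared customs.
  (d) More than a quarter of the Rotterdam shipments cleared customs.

|A| = 17, |A ∩ B| = 11, |A ∖ B| = 6.
(a) |A ∩ B| > |A ∖ B|: holds.
(b) |A ∩ B| / |A| ≤ 1/5: fails.
(c) |A ∩ B| = 10: fails.
(d) |A ∩ B| / |A| > 1/4: holds.

(a), (d)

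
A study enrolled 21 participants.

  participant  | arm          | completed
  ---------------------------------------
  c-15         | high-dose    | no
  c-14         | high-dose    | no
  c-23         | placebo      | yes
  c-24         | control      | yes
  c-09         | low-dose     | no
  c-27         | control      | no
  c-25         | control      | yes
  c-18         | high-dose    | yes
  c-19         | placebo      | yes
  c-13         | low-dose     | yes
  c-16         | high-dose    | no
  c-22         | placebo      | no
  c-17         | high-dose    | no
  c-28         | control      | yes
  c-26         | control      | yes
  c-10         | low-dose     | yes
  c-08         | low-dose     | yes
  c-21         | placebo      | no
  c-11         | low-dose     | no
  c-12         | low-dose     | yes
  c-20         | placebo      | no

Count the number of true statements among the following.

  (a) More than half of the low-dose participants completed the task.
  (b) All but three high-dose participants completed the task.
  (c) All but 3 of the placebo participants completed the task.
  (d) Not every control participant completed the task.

3

(a) low-dose: |A| = 6, |A ∩ B| = 4; needs |A ∩ B| > |A ∖ B| — true.
(b) high-dose: |A| = 5, |A ∩ B| = 1; needs |A ∖ B| = 3 — false.
(c) placebo: |A| = 5, |A ∩ B| = 2; needs |A ∖ B| = 3 — true.
(d) control: |A| = 5, |A ∩ B| = 4; needs A ⊄ B (|A ∖ B| ≥ 1) — true.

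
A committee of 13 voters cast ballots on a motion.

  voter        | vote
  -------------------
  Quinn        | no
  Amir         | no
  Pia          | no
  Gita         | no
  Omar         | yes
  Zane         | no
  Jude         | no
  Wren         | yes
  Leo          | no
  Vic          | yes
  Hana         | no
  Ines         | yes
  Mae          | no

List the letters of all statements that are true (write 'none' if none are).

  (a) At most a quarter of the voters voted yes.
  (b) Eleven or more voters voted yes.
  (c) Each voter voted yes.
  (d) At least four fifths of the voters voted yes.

none

|A| = 13, |A ∩ B| = 4, |A ∖ B| = 9.
(a) |A ∩ B| / |A| ≤ 1/4: fails.
(b) |A ∩ B| ≥ 11: fails.
(c) A ⊆ B, i.e. every element of A is in B (|A ∖ B| = 0): fails.
(d) |A ∩ B| / |A| ≥ 4/5: fails.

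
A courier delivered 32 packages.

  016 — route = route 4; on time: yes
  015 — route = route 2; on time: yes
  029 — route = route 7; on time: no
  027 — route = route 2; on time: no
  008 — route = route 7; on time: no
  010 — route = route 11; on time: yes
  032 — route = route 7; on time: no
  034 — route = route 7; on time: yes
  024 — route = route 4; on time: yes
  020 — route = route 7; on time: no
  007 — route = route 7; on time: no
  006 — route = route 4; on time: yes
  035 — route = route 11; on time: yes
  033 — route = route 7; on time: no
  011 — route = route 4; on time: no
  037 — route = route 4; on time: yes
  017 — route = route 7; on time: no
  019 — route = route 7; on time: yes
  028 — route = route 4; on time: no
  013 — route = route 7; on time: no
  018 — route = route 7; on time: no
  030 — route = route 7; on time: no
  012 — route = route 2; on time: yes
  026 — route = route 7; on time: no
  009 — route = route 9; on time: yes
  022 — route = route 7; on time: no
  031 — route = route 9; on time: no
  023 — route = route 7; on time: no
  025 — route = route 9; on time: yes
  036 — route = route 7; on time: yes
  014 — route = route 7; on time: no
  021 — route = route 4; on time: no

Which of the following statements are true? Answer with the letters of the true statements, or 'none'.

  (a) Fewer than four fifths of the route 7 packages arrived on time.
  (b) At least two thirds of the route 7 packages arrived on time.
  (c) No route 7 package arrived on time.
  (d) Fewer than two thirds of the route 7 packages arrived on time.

(a), (d)

|A| = 17, |A ∩ B| = 3, |A ∖ B| = 14.
(a) |A ∩ B| / |A| < 4/5: holds.
(b) |A ∩ B| / |A| ≥ 2/3: fails.
(c) A ∩ B = ∅ (|A ∩ B| = 0): fails.
(d) |A ∩ B| / |A| < 2/3: holds.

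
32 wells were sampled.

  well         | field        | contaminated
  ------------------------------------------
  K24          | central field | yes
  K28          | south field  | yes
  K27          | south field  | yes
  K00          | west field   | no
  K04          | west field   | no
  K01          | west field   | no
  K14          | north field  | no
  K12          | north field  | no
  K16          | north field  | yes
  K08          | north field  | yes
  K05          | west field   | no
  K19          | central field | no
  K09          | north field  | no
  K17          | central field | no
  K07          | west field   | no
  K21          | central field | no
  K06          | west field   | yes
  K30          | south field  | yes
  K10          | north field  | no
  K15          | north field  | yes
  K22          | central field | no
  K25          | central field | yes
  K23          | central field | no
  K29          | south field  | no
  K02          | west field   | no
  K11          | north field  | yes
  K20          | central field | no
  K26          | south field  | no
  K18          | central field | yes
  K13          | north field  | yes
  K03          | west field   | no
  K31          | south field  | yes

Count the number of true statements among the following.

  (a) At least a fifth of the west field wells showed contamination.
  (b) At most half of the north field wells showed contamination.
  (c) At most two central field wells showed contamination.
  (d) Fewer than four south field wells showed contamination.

(a) west field: |A| = 8, |A ∩ B| = 1; needs |A ∩ B| / |A| ≥ 1/5 — false.
(b) north field: |A| = 9, |A ∩ B| = 5; needs |A ∩ B| ≤ |A ∖ B| — false.
(c) central field: |A| = 9, |A ∩ B| = 3; needs |A ∩ B| ≤ 2 — false.
(d) south field: |A| = 6, |A ∩ B| = 4; needs |A ∩ B| < 4 — false.

0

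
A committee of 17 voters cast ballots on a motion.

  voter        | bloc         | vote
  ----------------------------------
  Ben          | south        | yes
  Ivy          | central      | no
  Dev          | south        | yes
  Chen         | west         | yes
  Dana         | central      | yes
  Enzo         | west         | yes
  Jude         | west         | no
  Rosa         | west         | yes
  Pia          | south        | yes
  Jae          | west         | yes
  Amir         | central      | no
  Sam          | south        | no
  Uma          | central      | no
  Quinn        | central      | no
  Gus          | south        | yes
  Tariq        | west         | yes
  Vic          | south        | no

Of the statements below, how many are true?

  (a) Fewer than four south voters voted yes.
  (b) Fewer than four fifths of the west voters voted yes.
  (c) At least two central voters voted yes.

(a) south: |A| = 6, |A ∩ B| = 4; needs |A ∩ B| < 4 — false.
(b) west: |A| = 6, |A ∩ B| = 5; needs |A ∩ B| / |A| < 4/5 — false.
(c) central: |A| = 5, |A ∩ B| = 1; needs |A ∩ B| ≥ 2 — false.

0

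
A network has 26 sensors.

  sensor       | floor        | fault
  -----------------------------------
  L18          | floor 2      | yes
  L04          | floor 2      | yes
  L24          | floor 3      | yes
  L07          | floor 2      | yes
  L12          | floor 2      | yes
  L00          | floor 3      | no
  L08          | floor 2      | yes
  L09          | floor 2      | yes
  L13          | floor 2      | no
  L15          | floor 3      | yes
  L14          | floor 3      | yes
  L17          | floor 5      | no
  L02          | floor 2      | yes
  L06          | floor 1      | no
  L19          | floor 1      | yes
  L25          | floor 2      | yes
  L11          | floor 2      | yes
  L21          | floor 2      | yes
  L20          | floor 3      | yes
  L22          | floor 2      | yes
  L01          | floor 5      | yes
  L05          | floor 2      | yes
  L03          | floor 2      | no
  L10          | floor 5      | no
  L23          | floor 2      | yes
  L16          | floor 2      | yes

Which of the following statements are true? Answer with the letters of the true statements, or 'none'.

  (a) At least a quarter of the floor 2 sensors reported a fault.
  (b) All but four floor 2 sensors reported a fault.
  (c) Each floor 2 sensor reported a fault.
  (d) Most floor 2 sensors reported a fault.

|A| = 16, |A ∩ B| = 14, |A ∖ B| = 2.
(a) |A ∩ B| / |A| ≥ 1/4: holds.
(b) |A ∖ B| = 4: fails.
(c) A ⊆ B, i.e. every element of A is in B (|A ∖ B| = 0): fails.
(d) |A ∩ B| > |A ∖ B|: holds.

(a), (d)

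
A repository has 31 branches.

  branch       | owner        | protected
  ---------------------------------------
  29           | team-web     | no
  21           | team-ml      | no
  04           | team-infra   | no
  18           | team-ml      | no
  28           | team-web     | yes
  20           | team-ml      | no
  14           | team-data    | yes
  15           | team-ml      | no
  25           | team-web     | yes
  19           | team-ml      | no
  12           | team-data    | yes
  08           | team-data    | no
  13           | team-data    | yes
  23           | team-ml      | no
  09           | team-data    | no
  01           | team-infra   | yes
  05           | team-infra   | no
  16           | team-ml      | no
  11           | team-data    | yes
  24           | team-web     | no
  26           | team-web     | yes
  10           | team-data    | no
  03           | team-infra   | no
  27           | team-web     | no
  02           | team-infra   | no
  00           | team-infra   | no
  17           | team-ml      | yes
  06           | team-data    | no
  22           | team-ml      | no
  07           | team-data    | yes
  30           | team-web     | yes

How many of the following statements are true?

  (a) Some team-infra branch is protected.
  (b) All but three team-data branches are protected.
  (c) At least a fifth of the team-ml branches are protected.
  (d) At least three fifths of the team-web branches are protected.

(a) team-infra: |A| = 6, |A ∩ B| = 1; needs A ∩ B ≠ ∅ (|A ∩ B| ≥ 1) — true.
(b) team-data: |A| = 9, |A ∩ B| = 5; needs |A ∖ B| = 3 — false.
(c) team-ml: |A| = 9, |A ∩ B| = 1; needs |A ∩ B| / |A| ≥ 1/5 — false.
(d) team-web: |A| = 7, |A ∩ B| = 4; needs |A ∩ B| / |A| ≥ 3/5 — false.

1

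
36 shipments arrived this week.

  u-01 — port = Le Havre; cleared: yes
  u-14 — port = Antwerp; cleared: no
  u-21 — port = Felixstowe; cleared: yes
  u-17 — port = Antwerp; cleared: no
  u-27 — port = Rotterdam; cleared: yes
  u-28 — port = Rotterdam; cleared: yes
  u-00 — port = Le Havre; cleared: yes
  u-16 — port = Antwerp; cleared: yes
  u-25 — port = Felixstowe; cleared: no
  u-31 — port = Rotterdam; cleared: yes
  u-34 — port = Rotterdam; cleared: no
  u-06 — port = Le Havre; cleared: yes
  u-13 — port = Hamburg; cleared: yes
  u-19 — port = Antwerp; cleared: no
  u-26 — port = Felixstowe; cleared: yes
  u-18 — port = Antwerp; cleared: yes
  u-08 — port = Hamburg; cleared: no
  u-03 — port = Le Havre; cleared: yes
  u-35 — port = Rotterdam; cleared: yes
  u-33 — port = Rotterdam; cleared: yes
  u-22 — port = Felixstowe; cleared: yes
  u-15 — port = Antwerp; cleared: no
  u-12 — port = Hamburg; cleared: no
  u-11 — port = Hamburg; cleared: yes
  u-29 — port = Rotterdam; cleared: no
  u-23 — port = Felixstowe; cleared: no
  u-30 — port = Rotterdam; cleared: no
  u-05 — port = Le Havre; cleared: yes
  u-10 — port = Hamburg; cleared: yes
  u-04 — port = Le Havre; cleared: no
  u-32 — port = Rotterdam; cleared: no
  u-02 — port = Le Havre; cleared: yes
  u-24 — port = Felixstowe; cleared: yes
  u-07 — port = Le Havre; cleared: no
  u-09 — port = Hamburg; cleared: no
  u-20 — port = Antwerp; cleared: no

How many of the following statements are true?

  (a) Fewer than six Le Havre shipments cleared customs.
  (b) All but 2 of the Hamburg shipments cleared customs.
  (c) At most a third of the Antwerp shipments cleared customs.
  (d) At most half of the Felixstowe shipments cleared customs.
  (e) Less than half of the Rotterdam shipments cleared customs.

1

(a) Le Havre: |A| = 8, |A ∩ B| = 6; needs |A ∩ B| < 6 — false.
(b) Hamburg: |A| = 6, |A ∩ B| = 3; needs |A ∖ B| = 2 — false.
(c) Antwerp: |A| = 7, |A ∩ B| = 2; needs |A ∩ B| / |A| ≤ 1/3 — true.
(d) Felixstowe: |A| = 6, |A ∩ B| = 4; needs |A ∩ B| ≤ |A ∖ B| — false.
(e) Rotterdam: |A| = 9, |A ∩ B| = 5; needs |A ∩ B| < |A ∖ B| — false.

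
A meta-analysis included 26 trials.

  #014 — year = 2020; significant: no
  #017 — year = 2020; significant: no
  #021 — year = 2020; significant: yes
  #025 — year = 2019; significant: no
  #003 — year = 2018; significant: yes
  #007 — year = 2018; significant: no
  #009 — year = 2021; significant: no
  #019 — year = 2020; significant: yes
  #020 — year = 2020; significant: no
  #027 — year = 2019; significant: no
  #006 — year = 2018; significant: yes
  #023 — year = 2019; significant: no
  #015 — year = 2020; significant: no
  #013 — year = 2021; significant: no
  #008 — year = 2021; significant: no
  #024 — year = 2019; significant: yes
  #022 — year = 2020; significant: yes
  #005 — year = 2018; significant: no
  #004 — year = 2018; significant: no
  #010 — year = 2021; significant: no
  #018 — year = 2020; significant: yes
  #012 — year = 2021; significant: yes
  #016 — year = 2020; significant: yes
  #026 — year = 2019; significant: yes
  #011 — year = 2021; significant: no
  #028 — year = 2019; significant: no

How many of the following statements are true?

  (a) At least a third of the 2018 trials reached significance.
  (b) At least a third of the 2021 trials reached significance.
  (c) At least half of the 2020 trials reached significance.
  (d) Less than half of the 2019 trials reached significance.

(a) 2018: |A| = 5, |A ∩ B| = 2; needs |A ∩ B| / |A| ≥ 1/3 — true.
(b) 2021: |A| = 6, |A ∩ B| = 1; needs |A ∩ B| / |A| ≥ 1/3 — false.
(c) 2020: |A| = 9, |A ∩ B| = 5; needs |A ∩ B| ≥ |A ∖ B| — true.
(d) 2019: |A| = 6, |A ∩ B| = 2; needs |A ∩ B| < |A ∖ B| — true.

3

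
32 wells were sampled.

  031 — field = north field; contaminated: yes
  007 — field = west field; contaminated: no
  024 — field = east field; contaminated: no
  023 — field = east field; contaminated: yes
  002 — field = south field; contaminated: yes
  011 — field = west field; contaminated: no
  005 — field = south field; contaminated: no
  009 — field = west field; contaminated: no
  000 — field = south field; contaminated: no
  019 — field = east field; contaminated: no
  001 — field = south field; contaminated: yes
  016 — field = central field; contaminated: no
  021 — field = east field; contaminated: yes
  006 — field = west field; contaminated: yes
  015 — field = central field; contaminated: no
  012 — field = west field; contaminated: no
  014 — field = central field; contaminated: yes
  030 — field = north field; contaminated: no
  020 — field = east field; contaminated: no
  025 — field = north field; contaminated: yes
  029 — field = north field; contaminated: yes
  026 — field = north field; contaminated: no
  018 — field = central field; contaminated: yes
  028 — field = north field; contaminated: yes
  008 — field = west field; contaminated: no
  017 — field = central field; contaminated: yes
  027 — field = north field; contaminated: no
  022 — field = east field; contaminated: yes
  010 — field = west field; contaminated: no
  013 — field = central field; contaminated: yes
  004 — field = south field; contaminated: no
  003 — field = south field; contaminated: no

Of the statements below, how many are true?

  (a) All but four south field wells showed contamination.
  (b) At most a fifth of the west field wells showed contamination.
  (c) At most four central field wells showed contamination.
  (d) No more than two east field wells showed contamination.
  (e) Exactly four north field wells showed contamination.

4

(a) south field: |A| = 6, |A ∩ B| = 2; needs |A ∖ B| = 4 — true.
(b) west field: |A| = 7, |A ∩ B| = 1; needs |A ∩ B| / |A| ≤ 1/5 — true.
(c) central field: |A| = 6, |A ∩ B| = 4; needs |A ∩ B| ≤ 4 — true.
(d) east field: |A| = 6, |A ∩ B| = 3; needs |A ∩ B| ≤ 2 — false.
(e) north field: |A| = 7, |A ∩ B| = 4; needs |A ∩ B| = 4 — true.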